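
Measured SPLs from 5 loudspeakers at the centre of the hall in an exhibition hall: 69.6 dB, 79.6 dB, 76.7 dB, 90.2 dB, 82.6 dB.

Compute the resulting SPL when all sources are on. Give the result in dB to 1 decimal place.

Sum in the linear (power) domain: Σ 10^(Lᵢ/10) = 10^(69.6/10) + 10^(79.6/10) + 10^(76.7/10) + 10^(90.2/10) + 10^(82.6/10) = 1.376e+09.
L_total = 10·log₁₀(1.376e+09) = 91.4 dB.

91.4 dB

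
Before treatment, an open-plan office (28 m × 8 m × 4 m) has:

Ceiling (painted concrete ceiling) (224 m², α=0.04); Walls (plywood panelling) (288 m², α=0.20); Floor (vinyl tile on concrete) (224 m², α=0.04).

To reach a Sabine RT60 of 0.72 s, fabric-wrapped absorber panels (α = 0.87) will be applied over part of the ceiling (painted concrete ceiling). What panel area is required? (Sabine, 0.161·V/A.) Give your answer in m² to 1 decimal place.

150.4

Total absorption A₁ = 224*0.04 + 288*0.20 + 224*0.04
  = 8.960 + 57.600 + 8.960 = 75.520 m² sabins.
V = 896 m³. Target absorption A₂ = 0.161 × 896 / 0.72 = 200.356 sabins.
Absorption to add: 200.356 − 75.520 = 124.836 sabins.
Each m² of panel replacing the ceiling (painted concrete ceiling) adds (0.87 − 0.04) = 0.83 sabins.
Panel area = 124.836 / 0.83 = 150.4 m².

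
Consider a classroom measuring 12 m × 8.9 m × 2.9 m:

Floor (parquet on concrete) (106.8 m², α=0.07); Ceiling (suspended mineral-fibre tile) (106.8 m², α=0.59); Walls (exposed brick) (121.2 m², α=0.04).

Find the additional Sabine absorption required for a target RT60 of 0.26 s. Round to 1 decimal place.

A₁ = Σ Sᵢαᵢ = 106.8*0.07 + 106.8*0.59 + 121.2*0.04 = 75.336 sabins.
V = 309.72 m³. Required absorption A₂ = 0.161 × 309.72 / 0.26 = 191.788 sabins.
Additional absorption ΔA = 191.788 − 75.336 = 116.5 sabins.

116.5 sabins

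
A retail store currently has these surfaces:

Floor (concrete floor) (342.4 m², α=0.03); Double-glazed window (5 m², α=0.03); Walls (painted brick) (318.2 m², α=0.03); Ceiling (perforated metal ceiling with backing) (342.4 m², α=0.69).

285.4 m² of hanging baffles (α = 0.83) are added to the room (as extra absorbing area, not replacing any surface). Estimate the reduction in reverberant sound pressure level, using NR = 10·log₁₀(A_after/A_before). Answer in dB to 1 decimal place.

2.8 dB

Total absorption A_before = 342.4·0.03 + 5·0.03 + 318.2·0.03 + 342.4·0.69
  = 10.272 + 0.150 + 9.546 + 236.256 = 256.224 m² sabins.
Treatment contributes 285.4·0.83 = 236.882 sabins.
A_after = 256.224 + 236.882 = 493.106 sabins.
NR = 10·log₁₀(493.106/256.224) = 2.8 dB.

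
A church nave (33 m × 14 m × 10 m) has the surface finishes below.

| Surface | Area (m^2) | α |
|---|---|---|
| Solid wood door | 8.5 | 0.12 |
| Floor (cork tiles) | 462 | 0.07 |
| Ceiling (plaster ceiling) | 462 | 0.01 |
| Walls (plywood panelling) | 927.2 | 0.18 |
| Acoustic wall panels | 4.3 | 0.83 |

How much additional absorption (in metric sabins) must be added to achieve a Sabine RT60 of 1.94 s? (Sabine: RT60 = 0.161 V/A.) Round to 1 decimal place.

Summing Sᵢαᵢ: 1.020 + 32.340 + 4.620 + 166.896 + 3.569 → A₁ = 208.445 sabins.
For T = 1.94 s, need A₂ = 0.161·V/T = 0.161·4620/1.94 = 383.412 sabins.
ΔA = A₂ − A₁ = 383.412 − 208.445 = 175.0 sabins.

175.0 sabins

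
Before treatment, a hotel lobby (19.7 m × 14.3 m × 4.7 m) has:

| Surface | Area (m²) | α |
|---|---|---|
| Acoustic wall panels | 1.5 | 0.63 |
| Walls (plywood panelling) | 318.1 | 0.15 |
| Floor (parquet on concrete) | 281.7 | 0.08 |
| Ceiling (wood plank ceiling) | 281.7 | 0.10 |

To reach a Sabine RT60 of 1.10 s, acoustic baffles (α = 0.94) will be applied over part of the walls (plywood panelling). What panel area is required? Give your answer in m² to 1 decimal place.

Summing Sᵢαᵢ: 0.945 + 47.715 + 22.536 + 28.170 → A₁ = 99.366 sabins.
Required A₂ = 0.161·1324.037/1.10 = 193.791 sabins.
Absorption to add: 193.791 − 99.366 = 94.425 sabins.
Net gain per m²: Δα = 0.94 − 0.15 = 0.79.
Panel area = 94.425 / 0.79 = 119.5 m².

119.5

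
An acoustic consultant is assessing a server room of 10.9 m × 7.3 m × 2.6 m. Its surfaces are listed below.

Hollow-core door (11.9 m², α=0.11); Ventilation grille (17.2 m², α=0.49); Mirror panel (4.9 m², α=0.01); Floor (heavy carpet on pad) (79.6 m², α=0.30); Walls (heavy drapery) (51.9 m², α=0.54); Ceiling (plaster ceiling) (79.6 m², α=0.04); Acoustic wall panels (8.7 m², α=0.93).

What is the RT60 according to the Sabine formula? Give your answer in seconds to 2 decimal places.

Total absorption A = 11.9·0.11 + 17.2·0.49 + 4.9·0.01 + 79.6·0.30 + 51.9·0.54 + 79.6·0.04 + 8.7·0.93
  = 1.309 + 8.428 + 0.049 + 23.880 + 28.026 + 3.184 + 8.091 = 72.967 m² sabins.
V = 10.9·7.3·2.6 = 206.882 m³.
RT60 = 0.161 · V / A = 0.161 × 206.882 / 72.967 = 0.46 s.

0.46 sec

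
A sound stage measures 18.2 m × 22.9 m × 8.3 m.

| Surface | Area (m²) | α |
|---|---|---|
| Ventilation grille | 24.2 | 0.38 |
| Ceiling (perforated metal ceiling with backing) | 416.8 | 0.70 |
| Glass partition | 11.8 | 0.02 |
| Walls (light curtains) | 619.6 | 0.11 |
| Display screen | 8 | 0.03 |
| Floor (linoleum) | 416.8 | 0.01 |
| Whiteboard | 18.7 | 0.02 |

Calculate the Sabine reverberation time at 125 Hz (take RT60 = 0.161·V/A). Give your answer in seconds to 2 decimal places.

Summing Sᵢαᵢ: 9.196 + 291.760 + 0.236 + 68.156 + 0.240 + 4.168 + 0.374 → A = 374.130 sabins.
Volume V = 18.2 × 22.9 × 8.3 = 3459.274 m³.
Sabine: RT60 = 0.161 × 3459.274 / 374.130 = 1.49 s.

1.49 sec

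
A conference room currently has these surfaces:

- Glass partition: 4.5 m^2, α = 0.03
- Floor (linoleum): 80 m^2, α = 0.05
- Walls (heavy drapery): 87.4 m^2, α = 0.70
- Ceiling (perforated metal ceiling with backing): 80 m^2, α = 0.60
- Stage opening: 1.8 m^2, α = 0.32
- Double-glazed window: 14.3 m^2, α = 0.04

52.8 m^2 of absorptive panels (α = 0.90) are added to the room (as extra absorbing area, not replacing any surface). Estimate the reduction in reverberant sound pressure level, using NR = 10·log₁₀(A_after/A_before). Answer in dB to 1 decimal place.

1.5 dB

Equivalent absorption area: A_before = 4.5*0.03 + 80*0.05 + 87.4*0.70 + 80*0.60 + 1.8*0.32 + 14.3*0.04 = 114.463 m^2.
Added absorption = 52.8 × 0.90 = 47.520 sabins.
A_after = 114.463 + 47.520 = 161.983 sabins.
Reduction = 10 log₁₀(A_after/A_before) = 10 log₁₀(1.4152) = 1.5 dB.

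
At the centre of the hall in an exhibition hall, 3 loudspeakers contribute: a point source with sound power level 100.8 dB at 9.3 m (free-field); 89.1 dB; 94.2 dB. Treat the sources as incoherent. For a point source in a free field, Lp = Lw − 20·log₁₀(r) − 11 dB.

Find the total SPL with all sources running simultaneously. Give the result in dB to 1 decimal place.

95.4 dB

Source at 9.3 m: Lp = 100.8 − 20·log₁₀(9.3) − 11 = 70.4 dB.
Σ 10^(Lᵢ/10) = 3.454e+09.
L_total = 10·log₁₀(3.454e+09) = 95.4 dB.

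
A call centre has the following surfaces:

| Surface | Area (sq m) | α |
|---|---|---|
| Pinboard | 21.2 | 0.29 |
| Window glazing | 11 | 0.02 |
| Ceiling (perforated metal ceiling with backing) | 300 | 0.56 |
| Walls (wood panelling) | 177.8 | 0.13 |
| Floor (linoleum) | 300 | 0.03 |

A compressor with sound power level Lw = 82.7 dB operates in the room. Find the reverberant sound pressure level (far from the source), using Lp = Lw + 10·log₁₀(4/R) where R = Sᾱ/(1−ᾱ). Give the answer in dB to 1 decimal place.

64.3 dB

Σ(Sᵢαᵢ) = 21.2×0.29 + 11×0.02 + 300×0.56 + 177.8×0.13 + 300×0.03 = 206.482; total area S = 810.0 sq m.
ᾱ = 206.482/810.0 = 0.2549; R = Sᾱ/(1−ᾱ) = 206.482/(1−0.2549) = 277.120 sq m.
Lp = 82.7 + 10·log₁₀(4/277.120) = 82.7 + (-18.41) = 64.3 dB.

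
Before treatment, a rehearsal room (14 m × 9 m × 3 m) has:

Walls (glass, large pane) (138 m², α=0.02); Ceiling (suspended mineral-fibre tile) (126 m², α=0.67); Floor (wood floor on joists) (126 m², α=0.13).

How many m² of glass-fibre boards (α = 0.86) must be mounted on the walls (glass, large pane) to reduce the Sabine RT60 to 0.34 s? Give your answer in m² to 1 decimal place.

89.8

Summing Sᵢαᵢ: 2.760 + 84.420 + 16.380 → A₁ = 103.560 sabins.
Required A₂ = 0.161·378/0.34 = 178.994 sabins.
ΔA needed = 178.994 − 103.560 = 75.434 sabins.
Net gain per m²: Δα = 0.86 − 0.02 = 0.84.
Area = ΔA/Δα = 75.434/0.84 = 89.8 m².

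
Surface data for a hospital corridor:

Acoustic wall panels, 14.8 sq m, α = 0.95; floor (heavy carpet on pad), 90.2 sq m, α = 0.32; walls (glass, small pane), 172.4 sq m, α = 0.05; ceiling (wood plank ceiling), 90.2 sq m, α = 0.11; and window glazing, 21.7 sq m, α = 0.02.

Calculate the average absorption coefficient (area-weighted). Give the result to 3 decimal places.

S = Σ Sᵢ = 14.8 + 90.2 + 172.4 + 90.2 + 21.7 = 389.3 sq m.
Σ(Sᵢαᵢ) = 14.8*0.95 + 90.2*0.32 + 172.4*0.05 + 90.2*0.11 + 21.7*0.02 = 61.900.
ᾱ = 61.900 / 389.3 = 0.159.

0.159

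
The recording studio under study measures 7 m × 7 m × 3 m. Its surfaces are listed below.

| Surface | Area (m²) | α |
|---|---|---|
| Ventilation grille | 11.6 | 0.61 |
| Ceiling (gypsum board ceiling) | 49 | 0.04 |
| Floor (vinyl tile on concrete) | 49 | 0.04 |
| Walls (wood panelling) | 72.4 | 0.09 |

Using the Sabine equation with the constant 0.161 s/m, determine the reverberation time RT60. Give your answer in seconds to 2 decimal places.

1.35 s

Summing Sᵢαᵢ: 7.076 + 1.960 + 1.960 + 6.516 → A = 17.512 sabins.
Volume V = 7 × 7 × 3 = 147 m³.
T = 0.161 V/A = 0.161·147/17.512 = 1.35 s.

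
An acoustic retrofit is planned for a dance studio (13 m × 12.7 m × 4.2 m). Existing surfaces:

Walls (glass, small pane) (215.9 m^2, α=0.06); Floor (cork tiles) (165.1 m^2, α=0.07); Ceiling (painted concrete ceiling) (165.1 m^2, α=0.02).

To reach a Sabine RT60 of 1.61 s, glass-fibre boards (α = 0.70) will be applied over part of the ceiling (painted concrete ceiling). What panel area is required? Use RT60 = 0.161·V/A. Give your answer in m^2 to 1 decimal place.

A₁ = Σ Sᵢαᵢ = 215.9×0.06 + 165.1×0.07 + 165.1×0.02 = 27.813 sabins.
V = 693.42 m³. Target absorption A₂ = 0.161 × 693.42 / 1.61 = 69.342 sabins.
ΔA needed = 69.342 − 27.813 = 41.529 sabins.
Net gain per m^2: Δα = 0.70 − 0.02 = 0.68.
Area = ΔA/Δα = 41.529/0.68 = 61.1 m^2.

61.1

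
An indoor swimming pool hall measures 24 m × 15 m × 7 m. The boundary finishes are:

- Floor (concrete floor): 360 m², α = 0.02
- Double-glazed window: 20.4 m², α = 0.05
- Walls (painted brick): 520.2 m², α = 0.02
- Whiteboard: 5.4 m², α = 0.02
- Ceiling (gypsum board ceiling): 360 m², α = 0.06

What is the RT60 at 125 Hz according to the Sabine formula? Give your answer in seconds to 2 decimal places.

10.06 sec

A = Σ Sᵢαᵢ = 360*0.02 + 20.4*0.05 + 520.2*0.02 + 5.4*0.02 + 360*0.06 = 40.332 sabins.
V = 24·15·7 = 2520 m³.
RT60 = 0.161 · V / A = 0.161 × 2520 / 40.332 = 10.06 s.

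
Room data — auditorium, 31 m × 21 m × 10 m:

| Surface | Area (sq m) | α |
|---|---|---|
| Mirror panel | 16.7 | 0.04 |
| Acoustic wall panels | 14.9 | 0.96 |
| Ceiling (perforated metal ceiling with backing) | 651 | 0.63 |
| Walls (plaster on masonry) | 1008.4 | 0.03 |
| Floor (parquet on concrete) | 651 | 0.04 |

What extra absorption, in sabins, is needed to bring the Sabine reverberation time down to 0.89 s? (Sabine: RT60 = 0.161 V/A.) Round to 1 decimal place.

696.3 sabins

Summing Sᵢαᵢ: 0.668 + 14.304 + 410.130 + 30.252 + 26.040 → A₁ = 481.394 sabins.
Target A₂ = 0.161·6510/0.89 = 1177.652 sabins (V = 6510 m³).
Shortfall: 1177.652 − 481.394 = 696.3 sabins.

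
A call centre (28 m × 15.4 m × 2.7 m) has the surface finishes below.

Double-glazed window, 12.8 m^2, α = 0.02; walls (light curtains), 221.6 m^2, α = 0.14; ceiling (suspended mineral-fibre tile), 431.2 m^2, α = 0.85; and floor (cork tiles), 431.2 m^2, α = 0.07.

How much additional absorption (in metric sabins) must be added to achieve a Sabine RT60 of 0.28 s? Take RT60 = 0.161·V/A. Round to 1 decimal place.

241.5 sabins

Total absorption A₁ = 12.8*0.02 + 221.6*0.14 + 431.2*0.85 + 431.2*0.07
  = 0.256 + 31.024 + 366.520 + 30.184 = 427.984 m^2 sabins.
For T = 0.28 s, need A₂ = 0.161·V/T = 0.161·1164.24/0.28 = 669.438 sabins.
Shortfall: 669.438 − 427.984 = 241.5 sabins.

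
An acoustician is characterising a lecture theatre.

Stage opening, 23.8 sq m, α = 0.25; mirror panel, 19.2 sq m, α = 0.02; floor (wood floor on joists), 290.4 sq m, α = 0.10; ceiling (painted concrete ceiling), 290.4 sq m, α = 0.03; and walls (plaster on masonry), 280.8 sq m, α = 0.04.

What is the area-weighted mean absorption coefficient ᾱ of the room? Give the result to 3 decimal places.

S = Σ Sᵢ = 23.8 + 19.2 + 290.4 + 290.4 + 280.8 = 904.6 sq m.
Weighted sum Σ Sα = 55.318.
ᾱ = A/S = 0.061.

0.061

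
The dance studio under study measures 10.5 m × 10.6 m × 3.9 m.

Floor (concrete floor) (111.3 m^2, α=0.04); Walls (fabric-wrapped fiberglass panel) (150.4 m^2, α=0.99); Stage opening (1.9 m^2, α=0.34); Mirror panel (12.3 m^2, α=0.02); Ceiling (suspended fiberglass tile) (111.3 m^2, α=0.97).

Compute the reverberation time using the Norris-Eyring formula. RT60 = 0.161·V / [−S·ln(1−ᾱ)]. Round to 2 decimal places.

0.16 sec

S = Σ Sᵢ = 387.2 m^2.
Σ(Sᵢαᵢ) = 111.3×0.04 + 150.4×0.99 + 1.9×0.34 + 12.3×0.02 + 111.3×0.97 = 262.201.
Mean coefficient ᾱ = A/S = 0.6772.
−S·ln(1−ᾱ) = −387.2 × ln(1 − 0.6772) = 437.816.
V = 10.5 × 10.6 × 3.9 = 434.07 m³.
RT60 = 0.161 × 434.07 / 437.816 = 0.16 s.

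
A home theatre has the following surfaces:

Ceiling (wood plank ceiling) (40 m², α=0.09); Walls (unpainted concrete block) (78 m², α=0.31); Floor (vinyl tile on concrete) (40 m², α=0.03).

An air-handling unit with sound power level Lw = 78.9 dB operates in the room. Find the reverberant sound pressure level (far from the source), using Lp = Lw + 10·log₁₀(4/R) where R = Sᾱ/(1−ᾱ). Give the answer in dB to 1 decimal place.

69.4 dB

Σ(Sᵢαᵢ) = 40·0.09 + 78·0.31 + 40·0.03 = 28.980; total area S = 158.0 m².
ᾱ = 28.980/158.0 = 0.1834; R = Sᾱ/(1−ᾱ) = 28.980/(1−0.1834) = 35.489 m².
Lp = Lw + 10 log₁₀(4/R) = 78.9 -9.48 = 69.4 dB.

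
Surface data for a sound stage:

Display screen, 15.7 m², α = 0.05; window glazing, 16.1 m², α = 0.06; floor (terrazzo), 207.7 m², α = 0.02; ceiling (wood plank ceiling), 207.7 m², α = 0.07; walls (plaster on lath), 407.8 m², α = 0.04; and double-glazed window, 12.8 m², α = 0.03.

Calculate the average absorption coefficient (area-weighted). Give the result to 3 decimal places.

S = Σ Sᵢ = 15.7 + 16.1 + 207.7 + 207.7 + 407.8 + 12.8 = 867.8 m².
A = 15.7*0.05 + 16.1*0.06 + 207.7*0.02 + 207.7*0.07 + 407.8*0.04 + 12.8*0.03 = 37.140 sabins.
ᾱ = A/S = 0.043.

0.043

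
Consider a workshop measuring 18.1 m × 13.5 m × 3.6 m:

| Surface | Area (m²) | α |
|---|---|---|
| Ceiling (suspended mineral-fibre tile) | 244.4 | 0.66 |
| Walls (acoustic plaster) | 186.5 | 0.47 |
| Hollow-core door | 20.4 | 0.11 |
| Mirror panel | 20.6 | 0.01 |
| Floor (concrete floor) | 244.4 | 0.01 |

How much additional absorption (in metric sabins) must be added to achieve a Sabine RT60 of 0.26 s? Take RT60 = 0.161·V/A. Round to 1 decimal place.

Equivalent absorption area: A₁ = 244.4×0.66 + 186.5×0.47 + 20.4×0.11 + 20.6×0.01 + 244.4×0.01 = 253.853 m².
For T = 0.26 s, need A₂ = 0.161·V/T = 0.161·879.66/0.26 = 544.713 sabins.
Additional absorption ΔA = 544.713 − 253.853 = 290.9 sabins.

290.9 sabins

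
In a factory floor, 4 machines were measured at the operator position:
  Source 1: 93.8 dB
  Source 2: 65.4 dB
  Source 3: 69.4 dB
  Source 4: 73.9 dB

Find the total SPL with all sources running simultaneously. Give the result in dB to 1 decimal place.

93.9 dB

Converting to relative power and adding: 10^(93.8/10) + 10^(65.4/10) + 10^(69.4/10) + 10^(73.9/10) = 2.436e+09.
Combined level = 10 log₁₀(2.436e+09) = 93.9 dB.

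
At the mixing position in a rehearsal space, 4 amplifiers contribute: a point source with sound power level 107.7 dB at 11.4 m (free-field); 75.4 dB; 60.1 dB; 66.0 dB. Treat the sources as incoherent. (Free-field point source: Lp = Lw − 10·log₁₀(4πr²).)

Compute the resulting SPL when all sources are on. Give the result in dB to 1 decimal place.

78.8 dB

Source at 11.4 m: Lp = 107.7 − 10·log₁₀(4π·11.4²) = 107.7 − 10·log₁₀(1633.126) = 75.6 dB.
Σ 10^(Lᵢ/10) = 7.599e+07.
L_total = 10·log₁₀(7.599e+07) = 78.8 dB.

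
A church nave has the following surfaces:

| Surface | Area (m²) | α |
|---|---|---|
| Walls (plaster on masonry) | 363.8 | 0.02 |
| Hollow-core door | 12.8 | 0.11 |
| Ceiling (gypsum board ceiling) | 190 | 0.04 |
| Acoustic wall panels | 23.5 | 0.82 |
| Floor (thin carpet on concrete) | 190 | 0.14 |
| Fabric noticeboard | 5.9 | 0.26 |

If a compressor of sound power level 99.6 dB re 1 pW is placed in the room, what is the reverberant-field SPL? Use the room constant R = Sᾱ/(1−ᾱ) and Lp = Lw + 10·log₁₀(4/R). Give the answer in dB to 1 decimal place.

A = 63.688 sabins; S = 786.0 m².
ᾱ = 0.0810, so room constant R = A/(1−ᾱ) = 69.301 m².
Lp = 99.6 + 10·log₁₀(4/69.301) = 99.6 + (-12.39) = 87.2 dB.

87.2 dB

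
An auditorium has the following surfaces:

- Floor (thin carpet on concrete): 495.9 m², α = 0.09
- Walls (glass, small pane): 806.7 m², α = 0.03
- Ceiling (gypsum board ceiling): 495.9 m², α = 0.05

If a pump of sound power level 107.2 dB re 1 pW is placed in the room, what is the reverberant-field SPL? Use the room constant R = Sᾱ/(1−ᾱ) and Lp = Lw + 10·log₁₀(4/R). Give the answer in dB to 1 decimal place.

93.3 dB

A = 93.627 sabins; S = 1798.5 m².
ᾱ = 0.0521, so room constant R = A/(1−ᾱ) = 98.773 m².
Lp = 107.2 + 10·log₁₀(4/98.773) = 107.2 + (-13.93) = 93.3 dB.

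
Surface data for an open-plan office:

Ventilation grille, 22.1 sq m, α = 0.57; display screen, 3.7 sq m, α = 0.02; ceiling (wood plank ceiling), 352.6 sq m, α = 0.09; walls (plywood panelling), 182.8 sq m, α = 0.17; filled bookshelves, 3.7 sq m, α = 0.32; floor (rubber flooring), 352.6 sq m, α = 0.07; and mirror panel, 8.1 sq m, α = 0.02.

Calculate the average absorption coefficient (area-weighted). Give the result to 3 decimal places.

0.110

Total surface area S = 925.6 sq m.
Weighted sum Σ Sα = 101.509.
ᾱ = A/S = 0.110.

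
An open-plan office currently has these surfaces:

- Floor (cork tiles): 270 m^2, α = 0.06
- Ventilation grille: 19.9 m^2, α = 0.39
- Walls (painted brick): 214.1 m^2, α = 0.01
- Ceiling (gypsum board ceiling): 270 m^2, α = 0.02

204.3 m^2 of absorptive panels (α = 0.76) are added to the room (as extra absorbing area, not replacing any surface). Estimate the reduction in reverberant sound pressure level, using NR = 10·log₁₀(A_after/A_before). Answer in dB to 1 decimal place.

Total absorption A_before = 270×0.06 + 19.9×0.39 + 214.1×0.01 + 270×0.02
  = 16.200 + 7.761 + 2.141 + 5.400 = 31.502 m^2 sabins.
Treatment contributes 204.3·0.76 = 155.268 sabins.
New total A_after = 186.770 sabins.
NR = 10·log₁₀(186.770/31.502) = 7.7 dB.

7.7 dB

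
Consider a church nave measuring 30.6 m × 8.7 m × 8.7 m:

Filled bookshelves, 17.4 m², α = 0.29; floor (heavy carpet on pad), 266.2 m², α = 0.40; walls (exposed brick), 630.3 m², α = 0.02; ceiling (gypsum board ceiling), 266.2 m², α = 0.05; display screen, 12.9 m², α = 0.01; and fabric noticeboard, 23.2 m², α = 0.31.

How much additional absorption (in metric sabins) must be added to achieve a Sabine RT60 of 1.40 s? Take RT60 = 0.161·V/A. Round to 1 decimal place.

121.6 sabins

Total absorption A₁ = 17.4·0.29 + 266.2·0.40 + 630.3·0.02 + 266.2·0.05 + 12.9·0.01 + 23.2·0.31
  = 5.046 + 106.480 + 12.606 + 13.310 + 0.129 + 7.192 = 144.763 m² sabins.
For T = 1.40 s, need A₂ = 0.161·V/T = 0.161·2316.114/1.40 = 266.353 sabins.
Additional absorption ΔA = 266.353 − 144.763 = 121.6 sabins.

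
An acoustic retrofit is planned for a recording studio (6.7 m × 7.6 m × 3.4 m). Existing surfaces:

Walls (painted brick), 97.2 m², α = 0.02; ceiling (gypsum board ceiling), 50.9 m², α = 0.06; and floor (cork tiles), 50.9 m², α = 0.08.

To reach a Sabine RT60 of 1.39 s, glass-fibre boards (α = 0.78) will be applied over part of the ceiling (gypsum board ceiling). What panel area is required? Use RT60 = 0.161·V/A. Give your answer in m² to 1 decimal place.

15.3

Equivalent absorption area: A₁ = 97.2·0.02 + 50.9·0.06 + 50.9·0.08 = 9.070 m².
Required A₂ = 0.161·173.128/1.39 = 20.053 sabins.
ΔA needed = 20.053 − 9.070 = 10.983 sabins.
Each m² of panel replacing the ceiling (gypsum board ceiling) adds (0.78 − 0.06) = 0.72 sabins.
Panel area = 10.983 / 0.72 = 15.3 m².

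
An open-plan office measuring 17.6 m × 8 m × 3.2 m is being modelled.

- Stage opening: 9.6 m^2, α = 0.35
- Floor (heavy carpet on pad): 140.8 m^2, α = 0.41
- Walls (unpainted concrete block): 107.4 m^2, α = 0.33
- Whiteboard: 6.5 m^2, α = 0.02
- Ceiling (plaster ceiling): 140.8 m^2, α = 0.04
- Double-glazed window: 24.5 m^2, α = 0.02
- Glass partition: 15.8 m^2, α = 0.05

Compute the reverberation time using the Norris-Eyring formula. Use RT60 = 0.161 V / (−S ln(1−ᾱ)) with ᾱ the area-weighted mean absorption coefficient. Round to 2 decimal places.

0.62 sec

Total surface area S = 9.6 + 140.8 + 107.4 + 6.5 + 140.8 + 24.5 + 15.8 = 445.4 m^2.
Σ(Sᵢαᵢ) = 9.6·0.35 + 140.8·0.41 + 107.4·0.33 + 6.5·0.02 + 140.8·0.04 + 24.5·0.02 + 15.8·0.05 = 103.572.
Mean coefficient ᾱ = A/S = 0.2325.
Eyring denominator: −S ln(1−ᾱ) = 117.860.
V = 17.6 × 8 × 3.2 = 450.56 m³.
T = 0.161·V/[−S·ln(1−ᾱ)] = 0.161·450.56/117.860 = 0.62 s.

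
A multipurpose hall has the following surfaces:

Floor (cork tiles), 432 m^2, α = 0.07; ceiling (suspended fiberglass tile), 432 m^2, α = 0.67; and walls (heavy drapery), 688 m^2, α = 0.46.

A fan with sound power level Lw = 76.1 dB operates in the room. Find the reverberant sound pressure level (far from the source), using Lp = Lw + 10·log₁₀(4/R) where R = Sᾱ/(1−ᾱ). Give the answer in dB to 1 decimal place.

A = 636.160 sabins; S = 1552.0 m^2.
ᾱ = 636.160/1552.0 = 0.4099; R = Sᾱ/(1−ᾱ) = 636.160/(1−0.4099) = 1078.055 m^2.
Lp = 76.1 + 10·log₁₀(4/1078.055) = 76.1 + (-24.31) = 51.8 dB.

51.8 dB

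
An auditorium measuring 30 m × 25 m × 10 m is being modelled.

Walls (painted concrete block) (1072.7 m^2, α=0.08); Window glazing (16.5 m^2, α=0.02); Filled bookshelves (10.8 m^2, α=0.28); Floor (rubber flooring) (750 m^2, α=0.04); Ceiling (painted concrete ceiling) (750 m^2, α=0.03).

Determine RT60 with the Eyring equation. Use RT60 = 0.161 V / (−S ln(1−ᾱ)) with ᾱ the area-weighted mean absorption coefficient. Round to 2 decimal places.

S = Σ Sᵢ = 2600.0 m^2.
Σ(Sᵢαᵢ) = 1072.7·0.08 + 16.5·0.02 + 10.8·0.28 + 750·0.04 + 750·0.03 = 141.670.
Mean coefficient ᾱ = A/S = 0.0545.
−S·ln(1−ᾱ) = −2600.0 × ln(1 − 0.0545) = 145.708.
V = 30 × 25 × 10 = 7500 m³.
RT60 = 0.161 × 7500 / 145.708 = 8.29 s.

8.29 s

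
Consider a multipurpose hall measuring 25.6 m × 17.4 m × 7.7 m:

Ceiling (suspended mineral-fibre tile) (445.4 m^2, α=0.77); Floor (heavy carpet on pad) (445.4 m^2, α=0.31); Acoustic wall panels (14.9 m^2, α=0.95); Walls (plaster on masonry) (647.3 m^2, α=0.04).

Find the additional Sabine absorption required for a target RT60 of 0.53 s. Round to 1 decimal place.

Total absorption A₁ = 445.4×0.77 + 445.4×0.31 + 14.9×0.95 + 647.3×0.04
  = 342.958 + 138.074 + 14.155 + 25.892 = 521.079 m^2 sabins.
Target A₂ = 0.161·3429.888/0.53 = 1041.909 sabins (V = 3429.888 m³).
Additional absorption ΔA = 1041.909 − 521.079 = 520.8 sabins.

520.8 sabins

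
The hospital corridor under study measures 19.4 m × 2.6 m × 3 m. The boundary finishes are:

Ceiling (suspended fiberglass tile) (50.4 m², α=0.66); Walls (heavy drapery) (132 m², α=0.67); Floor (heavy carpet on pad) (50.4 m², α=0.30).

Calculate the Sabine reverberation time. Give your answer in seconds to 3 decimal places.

Equivalent absorption area: A = 50.4×0.66 + 132×0.67 + 50.4×0.30 = 136.824 m².
Room volume: 151.32 m³.
Sabine: RT60 = 0.161 × 151.32 / 136.824 = 0.178 s.

0.178 sec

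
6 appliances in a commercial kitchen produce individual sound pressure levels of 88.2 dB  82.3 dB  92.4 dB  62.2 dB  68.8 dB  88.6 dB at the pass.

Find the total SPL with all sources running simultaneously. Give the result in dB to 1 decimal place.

95.2 dB

Σ 10^(Lᵢ/10) = 3.302e+09.
Combined level = 10 log₁₀(3.302e+09) = 95.2 dB.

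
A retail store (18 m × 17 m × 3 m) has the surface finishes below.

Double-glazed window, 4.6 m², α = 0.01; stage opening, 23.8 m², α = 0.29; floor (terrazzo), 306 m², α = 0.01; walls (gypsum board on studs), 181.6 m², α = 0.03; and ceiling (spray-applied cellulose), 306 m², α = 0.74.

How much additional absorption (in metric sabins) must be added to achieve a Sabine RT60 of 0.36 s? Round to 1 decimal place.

A₁ = Σ Sᵢαᵢ = 4.6×0.01 + 23.8×0.29 + 306×0.01 + 181.6×0.03 + 306×0.74 = 241.896 sabins.
Target A₂ = 0.161·918/0.36 = 410.550 sabins (V = 918 m³).
ΔA = A₂ − A₁ = 410.550 − 241.896 = 168.7 sabins.

168.7 sabins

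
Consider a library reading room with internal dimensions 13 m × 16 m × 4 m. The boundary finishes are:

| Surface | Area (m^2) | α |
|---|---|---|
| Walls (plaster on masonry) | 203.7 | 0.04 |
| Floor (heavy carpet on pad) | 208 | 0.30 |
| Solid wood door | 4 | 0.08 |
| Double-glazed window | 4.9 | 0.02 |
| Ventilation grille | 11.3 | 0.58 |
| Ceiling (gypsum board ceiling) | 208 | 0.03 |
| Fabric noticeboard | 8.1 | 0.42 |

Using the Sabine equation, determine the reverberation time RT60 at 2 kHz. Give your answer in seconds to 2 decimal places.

A = Σ Sᵢαᵢ = 203.7*0.04 + 208*0.30 + 4*0.08 + 4.9*0.02 + 11.3*0.58 + 208*0.03 + 8.1*0.42 = 87.162 sabins.
Volume V = 13 × 16 × 4 = 832 m³.
T = 0.161 V/A = 0.161·832/87.162 = 1.54 s.

1.54 s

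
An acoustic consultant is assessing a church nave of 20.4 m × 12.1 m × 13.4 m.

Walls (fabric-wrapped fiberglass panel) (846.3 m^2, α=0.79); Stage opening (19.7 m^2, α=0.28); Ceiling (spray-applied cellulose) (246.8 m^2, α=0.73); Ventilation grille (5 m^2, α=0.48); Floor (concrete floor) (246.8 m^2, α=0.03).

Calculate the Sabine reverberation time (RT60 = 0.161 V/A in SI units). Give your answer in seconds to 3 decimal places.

Total absorption A = 846.3*0.79 + 19.7*0.28 + 246.8*0.73 + 5*0.48 + 246.8*0.03
  = 668.577 + 5.516 + 180.164 + 2.400 + 7.404 = 864.061 m^2 sabins.
V = 20.4·12.1·13.4 = 3307.656 m³.
RT60 = 0.161 · V / A = 0.161 × 3307.656 / 864.061 = 0.616 s.

0.616 seconds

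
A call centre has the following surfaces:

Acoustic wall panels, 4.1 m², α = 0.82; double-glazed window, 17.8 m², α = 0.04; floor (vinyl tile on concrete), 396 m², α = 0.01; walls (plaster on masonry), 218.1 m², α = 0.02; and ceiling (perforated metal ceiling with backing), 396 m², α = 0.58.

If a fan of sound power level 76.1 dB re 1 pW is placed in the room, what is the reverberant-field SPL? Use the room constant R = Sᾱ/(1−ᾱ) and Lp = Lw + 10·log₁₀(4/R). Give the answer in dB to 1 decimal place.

57.1 dB

A = 242.076 sabins; S = 1032.0 m².
ᾱ = 0.2346, so room constant R = A/(1−ᾱ) = 316.274 m².
Lp = 76.1 + 10·log₁₀(4/316.274) = 76.1 + (-18.98) = 57.1 dB.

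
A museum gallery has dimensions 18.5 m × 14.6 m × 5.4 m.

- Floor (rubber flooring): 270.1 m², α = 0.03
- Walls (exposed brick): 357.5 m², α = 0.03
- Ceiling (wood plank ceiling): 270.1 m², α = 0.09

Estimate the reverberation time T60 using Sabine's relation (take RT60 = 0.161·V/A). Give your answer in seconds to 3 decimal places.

5.444 seconds

A = Σ Sᵢαᵢ = 270.1·0.03 + 357.5·0.03 + 270.1·0.09 = 43.137 sabins.
V = 18.5·14.6·5.4 = 1458.54 m³.
RT60 = 0.161 · V / A = 0.161 × 1458.54 / 43.137 = 5.444 s.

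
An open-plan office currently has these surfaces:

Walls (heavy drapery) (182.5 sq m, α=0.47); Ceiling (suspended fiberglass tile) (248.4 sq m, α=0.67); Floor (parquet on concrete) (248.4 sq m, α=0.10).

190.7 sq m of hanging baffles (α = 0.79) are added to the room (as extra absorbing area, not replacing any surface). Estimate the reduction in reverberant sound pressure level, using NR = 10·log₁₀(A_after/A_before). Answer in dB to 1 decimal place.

1.9 dB

A_before = Σ Sᵢαᵢ = 182.5×0.47 + 248.4×0.67 + 248.4×0.10 = 277.043 sabins.
Treatment contributes 190.7·0.79 = 150.653 sabins.
New total A_after = 427.696 sabins.
NR = 10·log₁₀(427.696/277.043) = 1.9 dB.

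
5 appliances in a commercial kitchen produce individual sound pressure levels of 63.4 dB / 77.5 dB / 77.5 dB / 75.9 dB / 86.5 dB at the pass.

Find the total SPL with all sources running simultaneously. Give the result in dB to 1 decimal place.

87.8 dB

Converting to relative power and adding: 10^(63.4/10) + 10^(77.5/10) + 10^(77.5/10) + 10^(75.9/10) + 10^(86.5/10) = 6.002e+08.
Back to dB: 10·log₁₀ Σ = 87.8 dB.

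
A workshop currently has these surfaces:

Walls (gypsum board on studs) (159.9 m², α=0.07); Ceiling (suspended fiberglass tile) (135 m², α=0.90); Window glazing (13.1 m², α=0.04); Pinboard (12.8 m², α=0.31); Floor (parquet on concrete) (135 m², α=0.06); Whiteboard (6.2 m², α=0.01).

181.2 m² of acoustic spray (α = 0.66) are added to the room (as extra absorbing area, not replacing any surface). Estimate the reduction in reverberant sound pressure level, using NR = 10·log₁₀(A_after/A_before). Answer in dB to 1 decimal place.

2.6 dB

Equivalent absorption area: A_before = 159.9·0.07 + 135·0.90 + 13.1·0.04 + 12.8·0.31 + 135·0.06 + 6.2·0.01 = 145.347 m².
Added absorption = 181.2 × 0.66 = 119.592 sabins.
New total A_after = 264.939 sabins.
NR = 10·log₁₀(264.939/145.347) = 2.6 dB.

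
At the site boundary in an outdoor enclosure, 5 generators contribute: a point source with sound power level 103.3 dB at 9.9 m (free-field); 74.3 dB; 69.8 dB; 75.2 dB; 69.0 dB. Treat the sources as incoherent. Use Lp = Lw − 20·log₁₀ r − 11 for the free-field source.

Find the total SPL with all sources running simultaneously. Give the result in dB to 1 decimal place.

Source at 9.9 m: Lp = 103.3 − 20·log₁₀(9.9) − 11 = 72.4 dB.
Σ 10^(Lᵢ/10) = 9.49e+07.
Combined level = 10 log₁₀(9.49e+07) = 79.8 dB.

79.8 dB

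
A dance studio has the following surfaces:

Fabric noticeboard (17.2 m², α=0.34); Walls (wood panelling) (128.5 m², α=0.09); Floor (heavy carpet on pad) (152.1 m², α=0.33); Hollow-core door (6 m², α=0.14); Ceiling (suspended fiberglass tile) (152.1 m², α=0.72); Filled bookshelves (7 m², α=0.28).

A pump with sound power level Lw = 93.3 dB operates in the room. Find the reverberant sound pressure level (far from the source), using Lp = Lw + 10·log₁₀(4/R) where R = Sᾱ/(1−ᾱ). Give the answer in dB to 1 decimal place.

Σ(Sᵢαᵢ) = 17.2·0.34 + 128.5·0.09 + 152.1·0.33 + 6·0.14 + 152.1·0.72 + 7·0.28 = 179.918; total area S = 462.9 m².
ᾱ = 0.3887, so room constant R = A/(1−ᾱ) = 294.320 m².
Lp = Lw + 10 log₁₀(4/R) = 93.3 -18.67 = 74.6 dB.

74.6 dB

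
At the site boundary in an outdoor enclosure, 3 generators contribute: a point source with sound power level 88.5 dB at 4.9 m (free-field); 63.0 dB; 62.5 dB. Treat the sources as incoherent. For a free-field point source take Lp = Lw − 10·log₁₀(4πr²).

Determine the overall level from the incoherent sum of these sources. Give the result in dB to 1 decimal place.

67.9 dB

Source at 4.9 m: Lp = 88.5 − 10·log₁₀(4π·4.9²) = 88.5 − 10·log₁₀(301.719) = 63.7 dB.
Converting to relative power and adding: 10^(63.7/10) + 10^(63.0/10) + 10^(62.5/10) = 6.118e+06.
Back to dB: 10·log₁₀ Σ = 67.9 dB.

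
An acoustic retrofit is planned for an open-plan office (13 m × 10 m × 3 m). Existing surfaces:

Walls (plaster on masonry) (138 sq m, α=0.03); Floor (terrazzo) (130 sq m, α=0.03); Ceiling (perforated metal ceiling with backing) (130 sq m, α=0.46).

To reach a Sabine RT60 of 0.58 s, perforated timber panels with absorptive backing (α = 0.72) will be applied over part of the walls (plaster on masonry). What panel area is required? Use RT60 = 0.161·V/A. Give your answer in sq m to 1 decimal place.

58.6

A₁ = Σ Sᵢαᵢ = 138·0.03 + 130·0.03 + 130·0.46 = 67.840 sabins.
V = 390 m³. Target absorption A₂ = 0.161 × 390 / 0.58 = 108.259 sabins.
ΔA needed = 108.259 − 67.840 = 40.419 sabins.
Net gain per sq m: Δα = 0.72 − 0.03 = 0.69.
Area = ΔA/Δα = 40.419/0.69 = 58.6 sq m.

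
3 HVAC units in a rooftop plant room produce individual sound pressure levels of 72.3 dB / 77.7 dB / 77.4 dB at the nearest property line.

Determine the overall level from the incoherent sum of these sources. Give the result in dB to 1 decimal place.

Converting to relative power and adding: 10^(72.3/10) + 10^(77.7/10) + 10^(77.4/10) = 1.308e+08.
L_total = 10·log₁₀(1.308e+08) = 81.2 dB.

81.2 dB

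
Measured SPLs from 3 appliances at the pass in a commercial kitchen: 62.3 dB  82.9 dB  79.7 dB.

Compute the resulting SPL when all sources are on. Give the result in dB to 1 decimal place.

Converting to relative power and adding: 10^(62.3/10) + 10^(82.9/10) + 10^(79.7/10) = 2.9e+08.
Back to dB: 10·log₁₀ Σ = 84.6 dB.

84.6 dB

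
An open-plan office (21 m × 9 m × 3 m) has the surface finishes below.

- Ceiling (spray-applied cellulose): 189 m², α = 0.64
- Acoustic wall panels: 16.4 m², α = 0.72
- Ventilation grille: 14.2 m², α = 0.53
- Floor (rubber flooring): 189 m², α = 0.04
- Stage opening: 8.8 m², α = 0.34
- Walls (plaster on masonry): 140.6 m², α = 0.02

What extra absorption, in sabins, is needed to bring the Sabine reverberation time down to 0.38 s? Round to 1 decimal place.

Total absorption A₁ = 189×0.64 + 16.4×0.72 + 14.2×0.53 + 189×0.04 + 8.8×0.34 + 140.6×0.02
  = 120.960 + 11.808 + 7.526 + 7.560 + 2.992 + 2.812 = 153.658 m² sabins.
V = 567 m³. Required absorption A₂ = 0.161 × 567 / 0.38 = 240.229 sabins.
Additional absorption ΔA = 240.229 − 153.658 = 86.6 sabins.

86.6 sabins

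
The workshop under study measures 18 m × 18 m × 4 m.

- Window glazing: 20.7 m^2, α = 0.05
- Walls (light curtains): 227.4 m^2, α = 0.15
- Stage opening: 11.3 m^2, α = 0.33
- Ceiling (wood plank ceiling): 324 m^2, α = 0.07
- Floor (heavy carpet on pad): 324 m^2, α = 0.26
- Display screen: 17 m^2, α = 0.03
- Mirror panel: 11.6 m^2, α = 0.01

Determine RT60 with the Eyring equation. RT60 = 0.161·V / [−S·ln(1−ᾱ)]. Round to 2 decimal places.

1.31 seconds

Total surface area S = 20.7 + 227.4 + 11.3 + 324 + 324 + 17 + 11.6 = 936.0 m^2.
Σ(Sᵢαᵢ) = 20.7×0.05 + 227.4×0.15 + 11.3×0.33 + 324×0.07 + 324×0.26 + 17×0.03 + 11.6×0.01 = 146.420.
ᾱ = 146.420 / 936.0 = 0.1564.
−S·ln(1−ᾱ) = −936.0 × ln(1 − 0.1564) = 159.192.
V = 18 × 18 × 4 = 1296 m³.
T = 0.161·V/[−S·ln(1−ᾱ)] = 0.161·1296/159.192 = 1.31 s.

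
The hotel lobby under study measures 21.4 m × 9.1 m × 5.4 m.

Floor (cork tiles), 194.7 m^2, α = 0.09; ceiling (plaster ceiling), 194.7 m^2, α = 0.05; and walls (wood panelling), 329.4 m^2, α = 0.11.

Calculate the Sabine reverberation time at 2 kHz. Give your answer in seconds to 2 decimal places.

2.67 s

Equivalent absorption area: A = 194.7×0.09 + 194.7×0.05 + 329.4×0.11 = 63.492 m^2.
Volume V = 21.4 × 9.1 × 5.4 = 1051.596 m³.
Sabine: RT60 = 0.161 × 1051.596 / 63.492 = 2.67 s.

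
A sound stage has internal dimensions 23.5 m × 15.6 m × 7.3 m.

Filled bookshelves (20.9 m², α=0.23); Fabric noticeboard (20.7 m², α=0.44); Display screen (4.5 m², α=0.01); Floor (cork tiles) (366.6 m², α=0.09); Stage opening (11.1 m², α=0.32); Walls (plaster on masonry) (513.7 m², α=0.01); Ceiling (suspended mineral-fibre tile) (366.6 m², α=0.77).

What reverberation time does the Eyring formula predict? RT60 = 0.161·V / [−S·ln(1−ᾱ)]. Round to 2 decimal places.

1.10 seconds

Total surface area S = 20.9 + 20.7 + 4.5 + 366.6 + 11.1 + 513.7 + 366.6 = 1304.1 m².
Absorption A = 20.9·0.23 + 20.7·0.44 + 4.5·0.01 + 366.6·0.09 + 11.1·0.32 + 513.7·0.01 + 366.6·0.77 = 337.925 sabins.
Mean coefficient ᾱ = A/S = 0.2591.
−S·ln(1−ᾱ) = −1304.1 × ln(1 − 0.2591) = 391.086.
V = 23.5 × 15.6 × 7.3 = 2676.18 m³.
T = 0.161·V/[−S·ln(1−ᾱ)] = 0.161·2676.18/391.086 = 1.10 s.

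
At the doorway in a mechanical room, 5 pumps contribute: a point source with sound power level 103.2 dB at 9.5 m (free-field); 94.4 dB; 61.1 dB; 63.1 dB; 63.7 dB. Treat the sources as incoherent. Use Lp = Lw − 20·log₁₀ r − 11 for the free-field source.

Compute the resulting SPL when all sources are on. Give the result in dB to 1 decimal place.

94.4 dB

Source at 9.5 m: Lp = 103.2 − 20·log₁₀(9.5) − 11 = 72.6 dB.
Converting to relative power and adding: 10^(72.6/10) + 10^(94.4/10) + 10^(61.1/10) + 10^(63.1/10) + 10^(63.7/10) = 2.778e+09.
L_total = 10·log₁₀(2.778e+09) = 94.4 dB.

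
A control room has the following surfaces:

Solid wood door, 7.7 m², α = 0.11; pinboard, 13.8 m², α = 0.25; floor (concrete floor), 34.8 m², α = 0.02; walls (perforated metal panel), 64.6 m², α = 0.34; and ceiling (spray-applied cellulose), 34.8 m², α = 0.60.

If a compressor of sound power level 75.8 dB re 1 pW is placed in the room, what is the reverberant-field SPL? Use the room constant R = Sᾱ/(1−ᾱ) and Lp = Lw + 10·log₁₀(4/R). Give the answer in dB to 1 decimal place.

Σ(Sᵢαᵢ) = 7.7×0.11 + 13.8×0.25 + 34.8×0.02 + 64.6×0.34 + 34.8×0.60 = 47.837; total area S = 155.7 m².
ᾱ = 47.837/155.7 = 0.3072; R = Sᾱ/(1−ᾱ) = 47.837/(1−0.3072) = 69.049 m².
Lp = 75.8 + 10·log₁₀(4/69.049) = 75.8 + (-12.37) = 63.4 dB.

63.4 dB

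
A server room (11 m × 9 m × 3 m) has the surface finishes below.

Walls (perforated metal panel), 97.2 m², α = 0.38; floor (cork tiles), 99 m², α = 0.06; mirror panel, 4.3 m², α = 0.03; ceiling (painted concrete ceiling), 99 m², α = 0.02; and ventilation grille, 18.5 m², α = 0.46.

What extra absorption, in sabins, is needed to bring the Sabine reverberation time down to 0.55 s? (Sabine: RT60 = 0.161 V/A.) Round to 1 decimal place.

Summing Sᵢαᵢ: 36.936 + 5.940 + 0.129 + 1.980 + 8.510 → A₁ = 53.495 sabins.
Target A₂ = 0.161·297/0.55 = 86.940 sabins (V = 297 m³).
ΔA = A₂ − A₁ = 86.940 − 53.495 = 33.4 sabins.

33.4 sabins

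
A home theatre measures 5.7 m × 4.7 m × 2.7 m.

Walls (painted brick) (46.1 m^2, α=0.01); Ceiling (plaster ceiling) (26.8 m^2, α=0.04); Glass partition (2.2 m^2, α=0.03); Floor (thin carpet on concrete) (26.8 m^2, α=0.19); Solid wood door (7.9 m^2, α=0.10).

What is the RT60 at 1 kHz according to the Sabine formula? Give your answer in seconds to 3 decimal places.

Summing Sᵢαᵢ: 0.461 + 1.072 + 0.066 + 5.092 + 0.790 → A = 7.481 sabins.
Volume V = 5.7 × 4.7 × 2.7 = 72.333 m³.
RT60 = 0.161 · V / A = 0.161 × 72.333 / 7.481 = 1.557 s.

1.557 sec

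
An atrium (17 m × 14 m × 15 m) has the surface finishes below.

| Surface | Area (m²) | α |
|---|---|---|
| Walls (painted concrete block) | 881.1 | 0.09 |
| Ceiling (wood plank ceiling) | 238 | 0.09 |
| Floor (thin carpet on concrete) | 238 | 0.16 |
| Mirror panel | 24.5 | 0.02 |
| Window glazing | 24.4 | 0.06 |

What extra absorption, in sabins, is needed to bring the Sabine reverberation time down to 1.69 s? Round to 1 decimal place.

199.3 sabins

Equivalent absorption area: A₁ = 881.1·0.09 + 238·0.09 + 238·0.16 + 24.5·0.02 + 24.4·0.06 = 140.753 m².
For T = 1.69 s, need A₂ = 0.161·V/T = 0.161·3570/1.69 = 340.101 sabins.
Shortfall: 340.101 − 140.753 = 199.3 sabins.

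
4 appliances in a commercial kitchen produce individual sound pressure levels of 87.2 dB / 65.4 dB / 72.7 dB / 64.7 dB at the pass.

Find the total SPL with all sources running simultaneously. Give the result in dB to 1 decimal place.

Converting to relative power and adding: 10^(87.2/10) + 10^(65.4/10) + 10^(72.7/10) + 10^(64.7/10) = 5.498e+08.
L_total = 10·log₁₀(5.498e+08) = 87.4 dB.

87.4 dB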